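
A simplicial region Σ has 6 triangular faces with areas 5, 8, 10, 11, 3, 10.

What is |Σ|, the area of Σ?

5 + 8 + 10 + 11 + 3 + 10 = 47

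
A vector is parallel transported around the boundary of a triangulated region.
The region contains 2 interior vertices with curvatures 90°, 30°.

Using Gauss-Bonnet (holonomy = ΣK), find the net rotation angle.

Holonomy = total enclosed curvature = 90° + 30° = 120°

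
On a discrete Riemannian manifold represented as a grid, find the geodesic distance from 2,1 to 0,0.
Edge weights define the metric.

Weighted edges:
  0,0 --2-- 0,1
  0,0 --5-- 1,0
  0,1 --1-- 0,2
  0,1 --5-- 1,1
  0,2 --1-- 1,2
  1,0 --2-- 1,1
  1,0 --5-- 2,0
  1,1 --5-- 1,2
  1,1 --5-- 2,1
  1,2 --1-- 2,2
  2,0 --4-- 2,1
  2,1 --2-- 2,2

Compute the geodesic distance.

Shortest path: 2,1 → 2,2 → 1,2 → 0,2 → 0,1 → 0,0, total weight = 7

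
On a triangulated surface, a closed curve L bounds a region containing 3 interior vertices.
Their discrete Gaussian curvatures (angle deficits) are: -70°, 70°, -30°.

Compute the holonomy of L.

Holonomy = total enclosed curvature = (-70°) + 70° + (-30°) = -30°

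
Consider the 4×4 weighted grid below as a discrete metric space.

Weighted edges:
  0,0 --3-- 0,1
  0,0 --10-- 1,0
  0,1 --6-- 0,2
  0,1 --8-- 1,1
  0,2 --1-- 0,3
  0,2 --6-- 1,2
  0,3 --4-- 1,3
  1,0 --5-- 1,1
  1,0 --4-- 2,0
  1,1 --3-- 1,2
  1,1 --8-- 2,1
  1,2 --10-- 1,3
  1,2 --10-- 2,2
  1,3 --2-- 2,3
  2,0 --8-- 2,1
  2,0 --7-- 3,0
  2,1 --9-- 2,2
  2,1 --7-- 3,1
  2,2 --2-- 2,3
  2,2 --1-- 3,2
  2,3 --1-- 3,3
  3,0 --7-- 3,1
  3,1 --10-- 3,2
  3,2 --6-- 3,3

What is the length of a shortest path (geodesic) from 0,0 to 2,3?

Shortest path: 0,0 → 0,1 → 0,2 → 0,3 → 1,3 → 2,3, total weight = 16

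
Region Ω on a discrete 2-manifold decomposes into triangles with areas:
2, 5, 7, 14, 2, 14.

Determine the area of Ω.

2 + 5 + 7 + 14 + 2 + 14 = 44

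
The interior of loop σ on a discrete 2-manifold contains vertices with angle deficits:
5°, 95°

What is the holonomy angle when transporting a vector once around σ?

Holonomy = total enclosed curvature = 5° + 95° = 100°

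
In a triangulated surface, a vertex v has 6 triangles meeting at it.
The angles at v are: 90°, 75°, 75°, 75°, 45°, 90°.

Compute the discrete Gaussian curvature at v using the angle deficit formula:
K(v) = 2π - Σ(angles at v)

Sum of angles = 450°. K = 360° - 450° = -90° = -π/2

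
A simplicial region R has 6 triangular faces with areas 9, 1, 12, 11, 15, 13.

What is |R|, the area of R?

9 + 1 + 12 + 11 + 15 + 13 = 61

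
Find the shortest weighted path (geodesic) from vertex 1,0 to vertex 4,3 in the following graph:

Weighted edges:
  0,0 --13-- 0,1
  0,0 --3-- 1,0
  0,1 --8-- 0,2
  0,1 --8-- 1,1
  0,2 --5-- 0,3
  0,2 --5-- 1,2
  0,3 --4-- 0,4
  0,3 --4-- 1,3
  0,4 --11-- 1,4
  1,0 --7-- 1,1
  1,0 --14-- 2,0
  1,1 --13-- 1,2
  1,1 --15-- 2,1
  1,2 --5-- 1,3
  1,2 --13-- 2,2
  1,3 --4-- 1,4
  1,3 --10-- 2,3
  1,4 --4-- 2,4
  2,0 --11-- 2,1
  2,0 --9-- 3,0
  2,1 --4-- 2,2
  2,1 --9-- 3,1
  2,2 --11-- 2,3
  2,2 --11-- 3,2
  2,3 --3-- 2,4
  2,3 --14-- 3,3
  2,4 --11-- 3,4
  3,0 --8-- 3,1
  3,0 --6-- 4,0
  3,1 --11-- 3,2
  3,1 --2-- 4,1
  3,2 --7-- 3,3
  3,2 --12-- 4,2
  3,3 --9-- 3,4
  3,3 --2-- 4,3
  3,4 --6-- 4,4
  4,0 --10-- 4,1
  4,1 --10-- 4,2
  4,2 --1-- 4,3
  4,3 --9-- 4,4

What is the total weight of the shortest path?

Shortest path: 1,0 → 1,1 → 2,1 → 3,1 → 4,1 → 4,2 → 4,3, total weight = 44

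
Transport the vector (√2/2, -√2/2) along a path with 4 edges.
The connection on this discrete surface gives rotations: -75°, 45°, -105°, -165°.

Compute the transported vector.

Total rotation: (-75°) + 45° + (-105°) + (-165°) = -300° ≡ 60° (mod 360°). Final vector: (0.9659, 0.2588)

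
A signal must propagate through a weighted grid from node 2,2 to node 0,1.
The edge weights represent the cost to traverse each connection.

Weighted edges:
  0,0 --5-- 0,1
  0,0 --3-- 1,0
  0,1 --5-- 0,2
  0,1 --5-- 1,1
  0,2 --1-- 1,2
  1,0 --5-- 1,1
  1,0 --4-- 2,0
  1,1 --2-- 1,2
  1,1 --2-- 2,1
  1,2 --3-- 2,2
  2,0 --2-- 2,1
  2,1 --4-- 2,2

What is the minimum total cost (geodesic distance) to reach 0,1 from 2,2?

Shortest path: 2,2 → 1,2 → 0,2 → 0,1, total weight = 9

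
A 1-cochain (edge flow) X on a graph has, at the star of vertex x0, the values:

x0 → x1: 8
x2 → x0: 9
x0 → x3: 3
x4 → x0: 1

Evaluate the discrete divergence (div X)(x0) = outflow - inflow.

Divergence = sum of outgoing flows = 8 + (-9) + 3 + (-1) = 1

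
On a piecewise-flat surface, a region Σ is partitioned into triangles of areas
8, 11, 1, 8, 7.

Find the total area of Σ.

8 + 11 + 1 + 8 + 7 = 35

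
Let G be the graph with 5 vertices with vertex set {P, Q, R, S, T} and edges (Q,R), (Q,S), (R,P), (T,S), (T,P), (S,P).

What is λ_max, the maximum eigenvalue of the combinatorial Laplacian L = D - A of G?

Degrees: deg(P) = 3, deg(Q) = 2, deg(R) = 2, deg(S) = 3, deg(T) = 2.
L = D − A with rows/columns ordered (P, Q, R, S, T):
  [ 3,  0, -1, -1, -1]
  [ 0,  2, -1, -1,  0]
  [-1, -1,  2,  0,  0]
  [-1, -1,  0,  3, -1]
  [-1,  0,  0, -1,  2]
Characteristic polynomial: det(λI − L) = λ(λ² − 5λ + 5)(λ² − 7λ + 11).
Roots: λ = 0; (λ² − 5λ + 5) = 0 ⇒ λ = (5 ± √5)/2 ≈ 1.382, 3.618; (λ² − 7λ + 11) = 0 ⇒ λ = (7 ± √5)/2 ≈ 2.382, 4.618.
(Check: the roots sum (with multiplicity) to 12, matching trace L = Σdeg = 2·6 = 12.)
Laplacian eigenvalues: [0.0, 1.382, 2.382, 3.618, 4.618]. Largest eigenvalue (spectral radius) = 4.618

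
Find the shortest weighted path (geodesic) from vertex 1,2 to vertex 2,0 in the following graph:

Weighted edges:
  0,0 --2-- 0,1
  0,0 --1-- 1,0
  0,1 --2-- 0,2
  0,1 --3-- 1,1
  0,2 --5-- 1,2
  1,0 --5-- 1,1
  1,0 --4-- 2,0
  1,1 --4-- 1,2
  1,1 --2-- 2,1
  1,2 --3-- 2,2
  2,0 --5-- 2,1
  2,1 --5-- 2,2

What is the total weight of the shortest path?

Shortest path: 1,2 → 1,1 → 2,1 → 2,0, total weight = 11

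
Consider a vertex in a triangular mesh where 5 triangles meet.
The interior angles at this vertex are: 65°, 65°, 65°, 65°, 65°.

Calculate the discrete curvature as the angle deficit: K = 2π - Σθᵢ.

Sum of angles = 325°. K = 360° - 325° = 35° = 7π/36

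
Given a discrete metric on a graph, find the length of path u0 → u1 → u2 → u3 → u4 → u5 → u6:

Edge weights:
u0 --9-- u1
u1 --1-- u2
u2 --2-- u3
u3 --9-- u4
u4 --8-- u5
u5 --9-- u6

Arc length = 9 + 1 + 2 + 9 + 8 + 9 = 38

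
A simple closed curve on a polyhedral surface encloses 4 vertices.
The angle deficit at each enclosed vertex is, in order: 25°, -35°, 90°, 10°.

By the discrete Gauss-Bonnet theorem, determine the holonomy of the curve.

Holonomy = total enclosed curvature = 25° + (-35°) + 90° + 10° = 90°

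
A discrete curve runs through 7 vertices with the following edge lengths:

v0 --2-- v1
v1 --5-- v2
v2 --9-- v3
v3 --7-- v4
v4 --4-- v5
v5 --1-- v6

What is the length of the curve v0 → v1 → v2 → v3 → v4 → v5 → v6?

Arc length = 2 + 5 + 9 + 7 + 4 + 1 = 28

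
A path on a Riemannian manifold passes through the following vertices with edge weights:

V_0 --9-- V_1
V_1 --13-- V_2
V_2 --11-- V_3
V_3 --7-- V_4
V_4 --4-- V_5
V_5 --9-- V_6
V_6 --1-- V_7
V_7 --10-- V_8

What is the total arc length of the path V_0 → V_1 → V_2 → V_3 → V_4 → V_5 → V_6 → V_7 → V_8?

Arc length = 9 + 13 + 11 + 7 + 4 + 9 + 1 + 10 = 64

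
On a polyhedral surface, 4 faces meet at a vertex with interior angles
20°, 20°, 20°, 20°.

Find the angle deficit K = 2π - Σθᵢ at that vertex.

Sum of angles = 80°. K = 360° - 80° = 280° = 14π/9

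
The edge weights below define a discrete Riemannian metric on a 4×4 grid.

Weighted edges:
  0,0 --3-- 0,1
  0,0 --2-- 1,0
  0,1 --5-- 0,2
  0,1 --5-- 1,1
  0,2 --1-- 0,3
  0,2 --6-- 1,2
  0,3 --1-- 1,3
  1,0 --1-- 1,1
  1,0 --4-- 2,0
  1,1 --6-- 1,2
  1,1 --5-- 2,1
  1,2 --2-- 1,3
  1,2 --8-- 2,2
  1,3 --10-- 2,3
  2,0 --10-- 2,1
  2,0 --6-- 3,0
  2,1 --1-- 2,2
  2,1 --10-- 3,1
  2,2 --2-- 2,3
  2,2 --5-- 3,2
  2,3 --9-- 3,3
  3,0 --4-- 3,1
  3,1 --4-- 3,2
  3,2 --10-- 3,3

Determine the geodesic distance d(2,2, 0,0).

Shortest path: 2,2 → 2,1 → 1,1 → 1,0 → 0,0, total weight = 9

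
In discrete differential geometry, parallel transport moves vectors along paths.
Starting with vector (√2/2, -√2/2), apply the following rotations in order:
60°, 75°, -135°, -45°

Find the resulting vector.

Total rotation: 60° + 75° + (-135°) + (-45°) = -45°. Final vector: (0, -1)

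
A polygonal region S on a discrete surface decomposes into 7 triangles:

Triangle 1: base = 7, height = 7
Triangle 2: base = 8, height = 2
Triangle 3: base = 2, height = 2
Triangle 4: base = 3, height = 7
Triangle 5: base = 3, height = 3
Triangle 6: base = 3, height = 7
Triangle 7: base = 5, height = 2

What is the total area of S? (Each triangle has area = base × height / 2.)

(1/2)×7×7 + (1/2)×8×2 + (1/2)×2×2 + (1/2)×3×7 + (1/2)×3×3 + (1/2)×3×7 + (1/2)×5×2 = 65.0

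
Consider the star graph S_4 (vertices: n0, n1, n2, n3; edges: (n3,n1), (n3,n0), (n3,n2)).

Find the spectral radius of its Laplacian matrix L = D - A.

The star S_4 is the complete bipartite graph K_{1,3} (one hub of degree 3, 3 leaves of degree 1). The Laplacian spectrum of K_{p,q} is 0, p (multiplicity q−1), q (multiplicity p−1), p+q. With p = 1, q = 3: 0 once, 1 with multiplicity 2, and 4 once. (Check: trace L = sum of degrees = 6 = 2·1 + 4.)
Laplacian eigenvalues: [0.0, 1.0, 1.0, 4.0]. Largest eigenvalue (spectral radius) = 4.0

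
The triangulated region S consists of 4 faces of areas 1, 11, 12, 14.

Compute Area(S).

1 + 11 + 12 + 14 = 38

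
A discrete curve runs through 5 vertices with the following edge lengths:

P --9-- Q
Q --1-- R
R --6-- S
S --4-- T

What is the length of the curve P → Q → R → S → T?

Arc length = 9 + 1 + 6 + 4 = 20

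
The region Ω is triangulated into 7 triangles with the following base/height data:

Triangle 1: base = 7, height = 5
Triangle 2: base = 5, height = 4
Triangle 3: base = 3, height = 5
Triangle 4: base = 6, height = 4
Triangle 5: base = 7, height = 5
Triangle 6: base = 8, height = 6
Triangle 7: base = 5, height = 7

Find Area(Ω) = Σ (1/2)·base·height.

(1/2)×7×5 + (1/2)×5×4 + (1/2)×3×5 + (1/2)×6×4 + (1/2)×7×5 + (1/2)×8×6 + (1/2)×5×7 = 106.0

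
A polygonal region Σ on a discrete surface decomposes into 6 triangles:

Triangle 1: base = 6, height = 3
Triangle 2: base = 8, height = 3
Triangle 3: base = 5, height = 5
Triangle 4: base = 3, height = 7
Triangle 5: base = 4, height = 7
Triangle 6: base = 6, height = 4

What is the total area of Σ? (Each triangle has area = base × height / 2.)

(1/2)×6×3 + (1/2)×8×3 + (1/2)×5×5 + (1/2)×3×7 + (1/2)×4×7 + (1/2)×6×4 = 70.0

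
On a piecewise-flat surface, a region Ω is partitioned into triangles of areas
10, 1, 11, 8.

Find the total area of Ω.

10 + 1 + 11 + 8 = 30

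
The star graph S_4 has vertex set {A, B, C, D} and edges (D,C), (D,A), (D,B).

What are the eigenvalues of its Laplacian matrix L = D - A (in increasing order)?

The star S_4 is the complete bipartite graph K_{1,3} (one hub of degree 3, 3 leaves of degree 1). The Laplacian spectrum of K_{p,q} is 0, p (multiplicity q−1), q (multiplicity p−1), p+q. With p = 1, q = 3: 0 once, 1 with multiplicity 2, and 4 once. (Check: trace L = sum of degrees = 6 = 2·1 + 4.)
Laplacian eigenvalues (increasing order): [0.0, 1.0, 1.0, 4.0]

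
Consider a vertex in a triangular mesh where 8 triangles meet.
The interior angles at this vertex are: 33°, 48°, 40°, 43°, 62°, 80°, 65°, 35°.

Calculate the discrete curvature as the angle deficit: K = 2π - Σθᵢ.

Sum of angles = 406°. K = 360° - 406° = -46° = -23π/90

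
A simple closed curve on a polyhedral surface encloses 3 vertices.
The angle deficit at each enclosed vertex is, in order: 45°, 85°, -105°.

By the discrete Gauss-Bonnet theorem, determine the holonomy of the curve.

Holonomy = total enclosed curvature = 45° + 85° + (-105°) = 25°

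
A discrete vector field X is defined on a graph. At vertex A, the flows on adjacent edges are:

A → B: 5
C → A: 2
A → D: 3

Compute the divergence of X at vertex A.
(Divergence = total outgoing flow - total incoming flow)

Divergence = sum of outgoing flows = 5 + (-2) + 3 = 6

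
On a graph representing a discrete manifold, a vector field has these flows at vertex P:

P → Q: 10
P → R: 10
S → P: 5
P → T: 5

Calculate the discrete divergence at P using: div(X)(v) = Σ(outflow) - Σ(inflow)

Divergence = sum of outgoing flows = 10 + 10 + (-5) + 5 = 20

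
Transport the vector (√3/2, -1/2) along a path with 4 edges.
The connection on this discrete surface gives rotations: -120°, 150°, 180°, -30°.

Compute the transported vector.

Total rotation: (-120°) + 150° + 180° + (-30°) = 180°. Final vector: (-0.8660, 0.5000)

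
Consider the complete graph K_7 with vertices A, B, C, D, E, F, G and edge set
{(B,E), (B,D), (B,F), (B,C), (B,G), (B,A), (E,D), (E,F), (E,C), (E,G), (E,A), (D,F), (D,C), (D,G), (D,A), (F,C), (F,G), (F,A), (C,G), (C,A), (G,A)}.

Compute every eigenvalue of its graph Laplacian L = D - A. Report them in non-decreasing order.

For the complete graph K_n, L = nI − J (J = all-ones matrix). J has eigenvalues n (once, eigenvector 𝟙) and 0 (multiplicity n−1), so L has eigenvalues 0 (once) and n (multiplicity n−1). Here n = 7: eigenvalue 0 once and 7 with multiplicity 6.
Laplacian eigenvalues (increasing order): [0.0, 7.0, 7.0, 7.0, 7.0, 7.0, 7.0]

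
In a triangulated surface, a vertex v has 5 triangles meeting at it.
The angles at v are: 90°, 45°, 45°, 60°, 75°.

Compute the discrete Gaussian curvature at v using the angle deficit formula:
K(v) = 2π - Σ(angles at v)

Sum of angles = 315°. K = 360° - 315° = 45° = π/4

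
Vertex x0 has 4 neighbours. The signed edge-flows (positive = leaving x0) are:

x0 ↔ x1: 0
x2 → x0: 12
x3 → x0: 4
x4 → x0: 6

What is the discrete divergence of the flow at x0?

Divergence = sum of outgoing flows = 0 + (-12) + (-4) + (-6) = -22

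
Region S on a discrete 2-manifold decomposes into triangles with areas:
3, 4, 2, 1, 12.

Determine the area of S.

3 + 4 + 2 + 1 + 12 = 22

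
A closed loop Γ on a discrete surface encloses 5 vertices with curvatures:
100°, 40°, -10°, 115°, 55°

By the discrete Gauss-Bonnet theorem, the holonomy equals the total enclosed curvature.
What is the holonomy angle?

Holonomy = total enclosed curvature = 100° + 40° + (-10°) + 115° + 55° = 300°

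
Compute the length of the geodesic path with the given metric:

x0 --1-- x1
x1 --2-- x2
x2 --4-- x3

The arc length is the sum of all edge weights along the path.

Arc length = 1 + 2 + 4 = 7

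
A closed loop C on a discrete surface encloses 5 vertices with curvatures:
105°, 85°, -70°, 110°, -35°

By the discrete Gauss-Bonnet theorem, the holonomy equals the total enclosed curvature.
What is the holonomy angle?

Holonomy = total enclosed curvature = 105° + 85° + (-70°) + 110° + (-35°) = 195°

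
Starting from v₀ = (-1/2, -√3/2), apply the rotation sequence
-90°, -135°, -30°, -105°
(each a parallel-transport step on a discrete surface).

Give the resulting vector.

Total rotation: (-90°) + (-135°) + (-30°) + (-105°) = -360° ≡ 0° (mod 360°). Final vector: (-0.5000, -0.8660)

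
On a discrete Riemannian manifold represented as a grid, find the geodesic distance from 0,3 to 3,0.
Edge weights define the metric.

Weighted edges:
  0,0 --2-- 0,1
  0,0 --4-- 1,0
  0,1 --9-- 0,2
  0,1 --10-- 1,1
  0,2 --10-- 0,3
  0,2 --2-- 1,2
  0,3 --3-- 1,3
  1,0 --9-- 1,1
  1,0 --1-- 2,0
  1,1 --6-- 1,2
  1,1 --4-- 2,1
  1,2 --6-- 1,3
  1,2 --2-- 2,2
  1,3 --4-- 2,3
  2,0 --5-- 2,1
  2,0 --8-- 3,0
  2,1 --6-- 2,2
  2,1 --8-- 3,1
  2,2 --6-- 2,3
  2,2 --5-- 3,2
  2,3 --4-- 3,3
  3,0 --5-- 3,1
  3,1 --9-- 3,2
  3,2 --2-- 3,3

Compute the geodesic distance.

Shortest path: 0,3 → 1,3 → 2,3 → 3,3 → 3,2 → 3,1 → 3,0, total weight = 27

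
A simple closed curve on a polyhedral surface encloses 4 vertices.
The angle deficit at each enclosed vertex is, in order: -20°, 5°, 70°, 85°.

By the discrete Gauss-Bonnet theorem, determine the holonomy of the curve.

Holonomy = total enclosed curvature = (-20°) + 5° + 70° + 85° = 140°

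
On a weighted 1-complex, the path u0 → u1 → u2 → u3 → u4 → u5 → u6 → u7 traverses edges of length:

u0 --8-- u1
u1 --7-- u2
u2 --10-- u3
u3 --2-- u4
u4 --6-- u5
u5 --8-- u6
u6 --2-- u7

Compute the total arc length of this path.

Arc length = 8 + 7 + 10 + 2 + 6 + 8 + 2 = 43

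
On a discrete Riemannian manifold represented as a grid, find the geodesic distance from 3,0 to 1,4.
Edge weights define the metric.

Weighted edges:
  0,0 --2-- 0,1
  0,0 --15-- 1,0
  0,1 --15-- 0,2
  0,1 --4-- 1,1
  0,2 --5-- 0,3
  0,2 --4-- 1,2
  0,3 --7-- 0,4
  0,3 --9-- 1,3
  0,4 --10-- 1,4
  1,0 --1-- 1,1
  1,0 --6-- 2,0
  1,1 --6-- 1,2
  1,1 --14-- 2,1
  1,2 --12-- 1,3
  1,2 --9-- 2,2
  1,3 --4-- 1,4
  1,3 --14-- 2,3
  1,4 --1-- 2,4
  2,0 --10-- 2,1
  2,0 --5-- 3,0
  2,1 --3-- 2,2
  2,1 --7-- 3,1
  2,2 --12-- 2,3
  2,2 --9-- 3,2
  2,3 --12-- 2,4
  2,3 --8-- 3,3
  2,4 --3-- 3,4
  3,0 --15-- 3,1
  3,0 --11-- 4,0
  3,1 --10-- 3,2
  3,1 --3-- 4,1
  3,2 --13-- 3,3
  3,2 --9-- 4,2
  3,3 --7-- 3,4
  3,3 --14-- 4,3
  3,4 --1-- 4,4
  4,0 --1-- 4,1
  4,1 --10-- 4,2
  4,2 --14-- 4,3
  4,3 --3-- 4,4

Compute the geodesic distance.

Shortest path: 3,0 → 2,0 → 1,0 → 1,1 → 1,2 → 1,3 → 1,4, total weight = 34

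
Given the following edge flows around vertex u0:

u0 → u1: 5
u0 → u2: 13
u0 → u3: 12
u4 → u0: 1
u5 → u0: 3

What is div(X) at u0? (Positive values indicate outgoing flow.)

Divergence = sum of outgoing flows = 5 + 13 + 12 + (-1) + (-3) = 26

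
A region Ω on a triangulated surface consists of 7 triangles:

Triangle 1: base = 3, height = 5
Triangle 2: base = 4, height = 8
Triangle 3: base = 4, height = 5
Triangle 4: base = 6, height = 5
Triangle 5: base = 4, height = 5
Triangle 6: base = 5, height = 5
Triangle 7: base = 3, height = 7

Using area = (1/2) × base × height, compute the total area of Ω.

(1/2)×3×5 + (1/2)×4×8 + (1/2)×4×5 + (1/2)×6×5 + (1/2)×4×5 + (1/2)×5×5 + (1/2)×3×7 = 81.5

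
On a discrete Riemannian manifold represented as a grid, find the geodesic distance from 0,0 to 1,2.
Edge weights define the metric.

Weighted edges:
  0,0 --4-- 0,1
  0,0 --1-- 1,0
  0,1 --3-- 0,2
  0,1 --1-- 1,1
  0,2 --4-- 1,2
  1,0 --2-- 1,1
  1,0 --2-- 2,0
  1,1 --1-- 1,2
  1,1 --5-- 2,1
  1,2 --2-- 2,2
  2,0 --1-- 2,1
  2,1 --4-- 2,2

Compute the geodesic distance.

Shortest path: 0,0 → 1,0 → 1,1 → 1,2, total weight = 4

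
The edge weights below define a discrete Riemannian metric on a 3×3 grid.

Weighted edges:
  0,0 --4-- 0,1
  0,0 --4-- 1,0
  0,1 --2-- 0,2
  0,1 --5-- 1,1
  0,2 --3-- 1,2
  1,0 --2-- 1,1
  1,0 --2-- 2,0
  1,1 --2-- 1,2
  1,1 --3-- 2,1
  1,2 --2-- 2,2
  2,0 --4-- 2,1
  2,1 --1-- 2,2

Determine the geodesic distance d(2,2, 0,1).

Shortest path: 2,2 → 1,2 → 0,2 → 0,1, total weight = 7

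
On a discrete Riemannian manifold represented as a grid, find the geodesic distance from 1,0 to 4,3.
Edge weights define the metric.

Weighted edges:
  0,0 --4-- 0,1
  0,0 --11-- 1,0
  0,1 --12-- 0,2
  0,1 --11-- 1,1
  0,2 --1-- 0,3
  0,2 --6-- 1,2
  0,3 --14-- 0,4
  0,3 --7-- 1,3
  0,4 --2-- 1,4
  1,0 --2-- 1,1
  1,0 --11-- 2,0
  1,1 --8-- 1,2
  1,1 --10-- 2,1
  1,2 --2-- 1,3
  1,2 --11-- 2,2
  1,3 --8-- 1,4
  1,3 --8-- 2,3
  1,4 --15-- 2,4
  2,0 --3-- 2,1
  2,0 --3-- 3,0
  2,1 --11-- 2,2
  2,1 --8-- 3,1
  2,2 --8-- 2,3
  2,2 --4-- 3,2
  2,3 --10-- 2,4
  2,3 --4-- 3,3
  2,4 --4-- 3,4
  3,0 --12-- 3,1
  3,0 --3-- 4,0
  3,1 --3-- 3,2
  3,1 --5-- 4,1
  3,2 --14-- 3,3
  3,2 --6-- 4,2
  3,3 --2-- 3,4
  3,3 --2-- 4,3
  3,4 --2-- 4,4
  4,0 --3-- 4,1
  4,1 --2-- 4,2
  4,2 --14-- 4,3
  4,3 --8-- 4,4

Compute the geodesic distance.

Shortest path: 1,0 → 1,1 → 1,2 → 1,3 → 2,3 → 3,3 → 4,3, total weight = 26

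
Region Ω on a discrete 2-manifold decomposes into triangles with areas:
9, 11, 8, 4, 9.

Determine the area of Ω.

9 + 11 + 8 + 4 + 9 = 41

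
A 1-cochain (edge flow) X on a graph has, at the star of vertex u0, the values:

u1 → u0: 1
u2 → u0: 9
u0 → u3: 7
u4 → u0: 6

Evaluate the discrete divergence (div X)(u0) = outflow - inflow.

Divergence = sum of outgoing flows = (-1) + (-9) + 7 + (-6) = -9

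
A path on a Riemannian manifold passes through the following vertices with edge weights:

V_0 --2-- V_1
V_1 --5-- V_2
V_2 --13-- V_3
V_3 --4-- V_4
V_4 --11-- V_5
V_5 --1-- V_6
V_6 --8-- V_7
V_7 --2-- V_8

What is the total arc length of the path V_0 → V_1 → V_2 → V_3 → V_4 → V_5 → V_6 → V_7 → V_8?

Arc length = 2 + 5 + 13 + 4 + 11 + 1 + 8 + 2 = 46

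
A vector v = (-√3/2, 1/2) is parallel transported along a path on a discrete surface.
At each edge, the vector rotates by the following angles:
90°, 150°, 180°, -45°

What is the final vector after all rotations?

Total rotation: 90° + 150° + 180° + (-45°) = 375° ≡ 15° (mod 360°). Final vector: (-0.9659, 0.2588)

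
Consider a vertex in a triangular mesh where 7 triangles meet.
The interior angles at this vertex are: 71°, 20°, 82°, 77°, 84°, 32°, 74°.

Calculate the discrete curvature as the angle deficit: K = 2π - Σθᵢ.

Sum of angles = 440°. K = 360° - 440° = -80° = -4π/9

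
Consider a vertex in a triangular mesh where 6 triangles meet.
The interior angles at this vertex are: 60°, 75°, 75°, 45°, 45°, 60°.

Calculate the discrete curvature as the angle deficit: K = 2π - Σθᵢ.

Sum of angles = 360°. K = 360° - 360° = 0°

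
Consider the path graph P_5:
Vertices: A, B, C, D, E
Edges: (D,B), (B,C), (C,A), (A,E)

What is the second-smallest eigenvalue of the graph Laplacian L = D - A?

The path graph P_n has Laplacian eigenvalues λ_k = 2 − 2cos(kπ/n), k = 0, 1, …, n−1. Here n = 5:
k=0: 2 − 2cos(0) = 0.0; k=1: 2 − 2cos(π/5) = 0.382; k=2: 2 − 2cos(2π/5) = 1.382; k=3: 2 − 2cos(3π/5) = 2.618; k=4: 2 − 2cos(4π/5) = 3.618.
Laplacian eigenvalues: [0.0, 0.382, 1.382, 2.618, 3.618]. Algebraic connectivity (smallest non-zero eigenvalue) = 0.382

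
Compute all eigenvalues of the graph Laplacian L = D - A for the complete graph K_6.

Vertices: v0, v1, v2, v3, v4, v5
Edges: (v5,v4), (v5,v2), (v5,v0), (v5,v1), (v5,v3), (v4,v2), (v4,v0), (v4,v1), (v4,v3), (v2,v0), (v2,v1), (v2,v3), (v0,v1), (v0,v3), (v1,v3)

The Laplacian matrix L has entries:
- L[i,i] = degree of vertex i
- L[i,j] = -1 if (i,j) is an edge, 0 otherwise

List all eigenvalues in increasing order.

For the complete graph K_n, L = nI − J (J = all-ones matrix). J has eigenvalues n (once, eigenvector 𝟙) and 0 (multiplicity n−1), so L has eigenvalues 0 (once) and n (multiplicity n−1). Here n = 6: eigenvalue 0 once and 6 with multiplicity 5.
Laplacian eigenvalues (increasing order): [0.0, 6.0, 6.0, 6.0, 6.0, 6.0]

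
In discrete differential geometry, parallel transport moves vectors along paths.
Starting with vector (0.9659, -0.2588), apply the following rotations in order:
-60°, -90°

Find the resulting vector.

Total rotation: (-60°) + (-90°) = -150°. Final vector: (-0.9659, -0.2588)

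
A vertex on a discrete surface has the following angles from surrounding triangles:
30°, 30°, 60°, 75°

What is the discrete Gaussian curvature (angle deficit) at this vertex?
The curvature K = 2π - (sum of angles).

Sum of angles = 195°. K = 360° - 195° = 165° = 11π/12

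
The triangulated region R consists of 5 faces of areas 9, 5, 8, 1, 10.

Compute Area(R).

9 + 5 + 8 + 1 + 10 = 33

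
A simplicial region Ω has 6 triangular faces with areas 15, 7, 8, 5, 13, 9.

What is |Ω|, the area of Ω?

15 + 7 + 8 + 5 + 13 + 9 = 57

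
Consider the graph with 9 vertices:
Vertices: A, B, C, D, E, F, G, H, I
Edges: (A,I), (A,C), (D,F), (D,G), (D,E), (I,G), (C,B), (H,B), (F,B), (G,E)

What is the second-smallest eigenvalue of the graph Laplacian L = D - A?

Degrees: deg(A) = 2, deg(B) = 3, deg(C) = 2, deg(D) = 3, deg(E) = 2, deg(F) = 2, deg(G) = 3, deg(H) = 1, deg(I) = 2.
L = D − A with rows/columns ordered (A, B, C, D, E, F, G, H, I):
  [ 2,  0, -1,  0,  0,  0,  0,  0, -1]
  [ 0,  3, -1,  0,  0, -1,  0, -1,  0]
  [-1, -1,  2,  0,  0,  0,  0,  0,  0]
  [ 0,  0,  0,  3, -1, -1, -1,  0,  0]
  [ 0,  0,  0, -1,  2,  0, -1,  0,  0]
  [ 0, -1,  0, -1,  0,  2,  0,  0,  0]
  [ 0,  0,  0, -1, -1,  0,  3,  0, -1]
  [ 0, -1,  0,  0,  0,  0,  0,  1,  0]
  [-1,  0,  0,  0,  0,  0, -1,  0,  2]
Characteristic polynomial: det(λI − L) = λ(λ² − 5λ + 2)(λ² − 5λ + 3)(λ² − 5λ + 5)(λ − 2)(λ − 3).
Roots: λ = 0; (λ² − 5λ + 2) = 0 ⇒ λ = (5 ± √17)/2 ≈ 0.4384, 4.5616; (λ² − 5λ + 3) = 0 ⇒ λ = (5 ± √13)/2 ≈ 0.6972, 4.3028; (λ² − 5λ + 5) = 0 ⇒ λ = (5 ± √5)/2 ≈ 1.382, 3.618; (λ − 2) = 0 ⇒ λ = 2; (λ − 3) = 0 ⇒ λ = 3.
(Check: the roots sum (with multiplicity) to 20, matching trace L = Σdeg = 2·10 = 20.)
Laplacian eigenvalues: [0.0, 0.4384, 0.6972, 1.382, 2.0, 3.0, 3.618, 4.3028, 4.5616]. Algebraic connectivity (smallest non-zero eigenvalue) = 0.4384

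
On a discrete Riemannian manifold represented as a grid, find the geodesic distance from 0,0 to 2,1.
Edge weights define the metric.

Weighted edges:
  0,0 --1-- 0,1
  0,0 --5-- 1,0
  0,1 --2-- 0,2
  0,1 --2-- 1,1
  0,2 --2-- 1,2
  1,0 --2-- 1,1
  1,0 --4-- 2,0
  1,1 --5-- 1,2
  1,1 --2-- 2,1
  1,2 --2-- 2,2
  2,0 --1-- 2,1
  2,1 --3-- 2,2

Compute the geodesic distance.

Shortest path: 0,0 → 0,1 → 1,1 → 2,1, total weight = 5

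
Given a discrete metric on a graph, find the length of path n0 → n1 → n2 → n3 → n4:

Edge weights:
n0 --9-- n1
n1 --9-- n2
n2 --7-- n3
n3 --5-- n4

Arc length = 9 + 9 + 7 + 5 = 30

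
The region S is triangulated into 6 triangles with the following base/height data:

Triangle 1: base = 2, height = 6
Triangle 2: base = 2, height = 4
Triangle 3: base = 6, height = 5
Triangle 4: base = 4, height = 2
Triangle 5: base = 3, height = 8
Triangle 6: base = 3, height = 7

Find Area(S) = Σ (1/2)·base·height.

(1/2)×2×6 + (1/2)×2×4 + (1/2)×6×5 + (1/2)×4×2 + (1/2)×3×8 + (1/2)×3×7 = 51.5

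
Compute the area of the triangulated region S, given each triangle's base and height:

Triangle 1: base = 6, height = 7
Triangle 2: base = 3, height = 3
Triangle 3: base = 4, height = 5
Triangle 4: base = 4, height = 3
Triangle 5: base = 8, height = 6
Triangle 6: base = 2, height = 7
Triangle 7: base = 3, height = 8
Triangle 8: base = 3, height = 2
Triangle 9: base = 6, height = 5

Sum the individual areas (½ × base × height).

(1/2)×6×7 + (1/2)×3×3 + (1/2)×4×5 + (1/2)×4×3 + (1/2)×8×6 + (1/2)×2×7 + (1/2)×3×8 + (1/2)×3×2 + (1/2)×6×5 = 102.5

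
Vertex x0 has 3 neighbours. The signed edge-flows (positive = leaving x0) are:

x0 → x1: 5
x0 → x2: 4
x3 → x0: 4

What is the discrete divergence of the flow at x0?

Divergence = sum of outgoing flows = 5 + 4 + (-4) = 5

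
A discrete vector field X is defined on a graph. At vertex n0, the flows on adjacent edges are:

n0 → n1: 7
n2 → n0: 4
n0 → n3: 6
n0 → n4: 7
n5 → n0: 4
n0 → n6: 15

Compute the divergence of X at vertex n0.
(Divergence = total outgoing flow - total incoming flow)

Divergence = sum of outgoing flows = 7 + (-4) + 6 + 7 + (-4) + 15 = 27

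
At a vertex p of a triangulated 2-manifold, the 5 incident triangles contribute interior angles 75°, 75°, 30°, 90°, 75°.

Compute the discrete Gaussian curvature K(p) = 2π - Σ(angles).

Sum of angles = 345°. K = 360° - 345° = 15° = π/12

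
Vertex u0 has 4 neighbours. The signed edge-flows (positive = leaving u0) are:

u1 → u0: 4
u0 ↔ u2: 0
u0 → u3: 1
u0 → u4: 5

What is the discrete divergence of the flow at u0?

Divergence = sum of outgoing flows = (-4) + 0 + 1 + 5 = 2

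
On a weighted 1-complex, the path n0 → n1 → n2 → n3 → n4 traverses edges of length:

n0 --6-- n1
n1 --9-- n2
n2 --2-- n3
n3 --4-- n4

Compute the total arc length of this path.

Arc length = 6 + 9 + 2 + 4 = 21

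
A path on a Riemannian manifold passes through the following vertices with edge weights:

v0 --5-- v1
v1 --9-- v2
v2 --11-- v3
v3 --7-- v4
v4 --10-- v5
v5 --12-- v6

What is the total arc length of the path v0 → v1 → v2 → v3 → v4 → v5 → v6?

Arc length = 5 + 9 + 11 + 7 + 10 + 12 = 54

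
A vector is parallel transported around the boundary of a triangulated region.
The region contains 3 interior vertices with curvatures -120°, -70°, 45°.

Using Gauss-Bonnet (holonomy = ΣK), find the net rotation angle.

Holonomy = total enclosed curvature = (-120°) + (-70°) + 45° = -145°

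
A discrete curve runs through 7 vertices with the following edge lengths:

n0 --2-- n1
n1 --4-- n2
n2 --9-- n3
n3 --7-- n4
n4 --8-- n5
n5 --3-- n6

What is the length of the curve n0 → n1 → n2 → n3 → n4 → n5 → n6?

Arc length = 2 + 4 + 9 + 7 + 8 + 3 = 33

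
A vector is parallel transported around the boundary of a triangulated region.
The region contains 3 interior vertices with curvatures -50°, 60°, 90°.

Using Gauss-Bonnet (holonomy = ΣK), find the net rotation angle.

Holonomy = total enclosed curvature = (-50°) + 60° + 90° = 100°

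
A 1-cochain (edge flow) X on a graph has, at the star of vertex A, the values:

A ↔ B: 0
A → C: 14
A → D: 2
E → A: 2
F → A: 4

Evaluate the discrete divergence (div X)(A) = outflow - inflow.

Divergence = sum of outgoing flows = 0 + 14 + 2 + (-2) + (-4) = 10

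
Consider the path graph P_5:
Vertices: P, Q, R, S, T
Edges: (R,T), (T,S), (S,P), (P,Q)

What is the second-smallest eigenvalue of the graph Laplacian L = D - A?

The path graph P_n has Laplacian eigenvalues λ_k = 2 − 2cos(kπ/n), k = 0, 1, …, n−1. Here n = 5:
k=0: 2 − 2cos(0) = 0.0; k=1: 2 − 2cos(π/5) = 0.382; k=2: 2 − 2cos(2π/5) = 1.382; k=3: 2 − 2cos(3π/5) = 2.618; k=4: 2 − 2cos(4π/5) = 3.618.
Laplacian eigenvalues: [0.0, 0.382, 1.382, 2.618, 3.618]. Algebraic connectivity (smallest non-zero eigenvalue) = 0.382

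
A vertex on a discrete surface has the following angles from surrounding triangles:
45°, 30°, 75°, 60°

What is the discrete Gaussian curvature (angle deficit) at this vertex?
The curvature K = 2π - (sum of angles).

Sum of angles = 210°. K = 360° - 210° = 150°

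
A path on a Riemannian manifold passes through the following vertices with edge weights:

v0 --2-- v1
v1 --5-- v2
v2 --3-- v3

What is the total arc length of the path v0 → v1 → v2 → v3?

Arc length = 2 + 5 + 3 = 10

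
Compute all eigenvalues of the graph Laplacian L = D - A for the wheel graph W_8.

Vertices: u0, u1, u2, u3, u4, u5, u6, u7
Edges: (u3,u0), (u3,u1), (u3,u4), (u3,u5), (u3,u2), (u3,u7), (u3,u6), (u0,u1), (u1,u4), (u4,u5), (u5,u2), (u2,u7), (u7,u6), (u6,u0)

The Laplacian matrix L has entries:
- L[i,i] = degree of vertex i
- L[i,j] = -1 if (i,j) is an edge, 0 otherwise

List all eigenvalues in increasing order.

The wheel W_8 is the join K_1 ∨ C_7 (a hub joined to every vertex of a cycle of length 7). For a join G ∨ H (G on p vertices, H on q vertices) the Laplacian spectrum is 0, p+q, the eigenvalues of L(G) other than one 0 each shifted by +q, and the eigenvalues of L(H) other than one 0 each shifted by +p. With G = K_1 (p = 1, nothing left after dropping its 0) and H = C_7 (q = 7, eigenvalues 2 − 2cos(2πk/7), k = 0, …, 6; drop k = 0), the spectrum of W_8 is 0, 8, and 1 + (2 − 2cos(2πk/7)) = 3 − 2cos(2πk/7) for k = 1, …, 6:
k=1: 3 − 2cos(2π/7) = 1.753; k=2: 3 − 2cos(4π/7) = 3.445; k=3: 3 − 2cos(6π/7) = 4.8019; k=4: 3 − 2cos(8π/7) = 4.8019; k=5: 3 − 2cos(10π/7) = 3.445; k=6: 3 − 2cos(12π/7) = 1.753.
Laplacian eigenvalues (increasing order): [0.0, 1.753, 1.753, 3.445, 3.445, 4.8019, 4.8019, 8.0]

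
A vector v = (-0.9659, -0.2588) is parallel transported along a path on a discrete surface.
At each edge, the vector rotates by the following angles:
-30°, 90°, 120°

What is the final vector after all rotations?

Total rotation: (-30°) + 90° + 120° = 180°. Final vector: (0.9659, 0.2588)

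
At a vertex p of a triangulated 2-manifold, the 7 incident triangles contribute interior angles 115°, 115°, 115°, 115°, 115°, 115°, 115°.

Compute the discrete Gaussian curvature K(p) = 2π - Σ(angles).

Sum of angles = 805°. K = 360° - 805° = -445° = -89π/36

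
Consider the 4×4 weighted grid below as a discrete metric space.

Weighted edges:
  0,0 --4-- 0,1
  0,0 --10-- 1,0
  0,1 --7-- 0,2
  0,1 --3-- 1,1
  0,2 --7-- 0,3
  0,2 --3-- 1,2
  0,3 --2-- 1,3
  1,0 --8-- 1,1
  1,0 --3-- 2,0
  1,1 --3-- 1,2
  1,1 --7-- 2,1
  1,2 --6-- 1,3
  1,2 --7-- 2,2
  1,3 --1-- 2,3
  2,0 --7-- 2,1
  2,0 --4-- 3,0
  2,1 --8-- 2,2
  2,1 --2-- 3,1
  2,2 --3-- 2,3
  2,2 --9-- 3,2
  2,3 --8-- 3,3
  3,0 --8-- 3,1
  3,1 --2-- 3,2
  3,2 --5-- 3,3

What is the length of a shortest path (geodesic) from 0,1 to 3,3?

Shortest path: 0,1 → 1,1 → 2,1 → 3,1 → 3,2 → 3,3, total weight = 19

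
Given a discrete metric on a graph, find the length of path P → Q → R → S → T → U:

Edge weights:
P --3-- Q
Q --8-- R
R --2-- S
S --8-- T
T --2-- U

Arc length = 3 + 8 + 2 + 8 + 2 = 23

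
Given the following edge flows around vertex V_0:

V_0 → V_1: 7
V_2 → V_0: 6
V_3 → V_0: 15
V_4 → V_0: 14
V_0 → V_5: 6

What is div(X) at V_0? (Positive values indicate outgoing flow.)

Divergence = sum of outgoing flows = 7 + (-6) + (-15) + (-14) + 6 = -22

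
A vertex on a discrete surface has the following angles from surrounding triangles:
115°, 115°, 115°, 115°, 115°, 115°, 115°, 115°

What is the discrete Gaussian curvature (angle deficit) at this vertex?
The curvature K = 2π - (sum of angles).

Sum of angles = 920°. K = 360° - 920° = -560° = -28π/9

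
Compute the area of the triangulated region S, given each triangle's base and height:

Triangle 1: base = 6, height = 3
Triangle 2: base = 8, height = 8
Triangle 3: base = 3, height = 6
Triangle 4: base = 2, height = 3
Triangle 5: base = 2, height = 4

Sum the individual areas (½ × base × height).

(1/2)×6×3 + (1/2)×8×8 + (1/2)×3×6 + (1/2)×2×3 + (1/2)×2×4 = 57.0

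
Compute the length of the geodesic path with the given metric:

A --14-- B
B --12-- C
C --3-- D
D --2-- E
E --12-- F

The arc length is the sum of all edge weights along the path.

Arc length = 14 + 12 + 3 + 2 + 12 = 43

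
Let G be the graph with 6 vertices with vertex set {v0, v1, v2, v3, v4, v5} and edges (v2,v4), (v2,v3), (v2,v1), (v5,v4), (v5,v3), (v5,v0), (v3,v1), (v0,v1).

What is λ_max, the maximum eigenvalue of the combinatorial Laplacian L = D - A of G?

Degrees: deg(v0) = 2, deg(v1) = 3, deg(v2) = 3, deg(v3) = 3, deg(v4) = 2, deg(v5) = 3.
L = D − A with rows/columns ordered (v0, v1, v2, v3, v4, v5):
  [ 2, -1,  0,  0,  0, -1]
  [-1,  3, -1, -1,  0,  0]
  [ 0, -1,  3, -1, -1,  0]
  [ 0, -1, -1,  3,  0, -1]
  [ 0,  0, -1,  0,  2, -1]
  [-1,  0,  0, -1, -1,  3]
Characteristic polynomial: det(λI − L) = λ(λ² − 6λ + 7)(λ − 2)(λ − 3)(λ − 5).
Roots: λ = 0; (λ² − 6λ + 7) = 0 ⇒ λ = 3 ± √2 ≈ 1.5858, 4.4142; (λ − 2) = 0 ⇒ λ = 2; (λ − 3) = 0 ⇒ λ = 3; (λ − 5) = 0 ⇒ λ = 5.
(Check: the roots sum (with multiplicity) to 16, matching trace L = Σdeg = 2·8 = 16.)
Laplacian eigenvalues: [0.0, 1.5858, 2.0, 3.0, 4.4142, 5.0]. Largest eigenvalue (spectral radius) = 5.0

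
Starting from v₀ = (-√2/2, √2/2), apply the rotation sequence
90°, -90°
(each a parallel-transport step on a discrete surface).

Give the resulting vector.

Total rotation: 90° + (-90°) = 0°. Final vector: (-0.7071, 0.7071)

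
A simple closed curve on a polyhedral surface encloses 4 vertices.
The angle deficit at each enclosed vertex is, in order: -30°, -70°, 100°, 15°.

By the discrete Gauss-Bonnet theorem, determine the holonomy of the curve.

Holonomy = total enclosed curvature = (-30°) + (-70°) + 100° + 15° = 15°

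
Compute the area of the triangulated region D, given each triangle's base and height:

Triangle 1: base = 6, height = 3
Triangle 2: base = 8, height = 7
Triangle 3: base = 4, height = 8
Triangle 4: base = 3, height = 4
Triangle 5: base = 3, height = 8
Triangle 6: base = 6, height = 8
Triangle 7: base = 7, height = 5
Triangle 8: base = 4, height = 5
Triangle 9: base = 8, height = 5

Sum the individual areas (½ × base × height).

(1/2)×6×3 + (1/2)×8×7 + (1/2)×4×8 + (1/2)×3×4 + (1/2)×3×8 + (1/2)×6×8 + (1/2)×7×5 + (1/2)×4×5 + (1/2)×8×5 = 142.5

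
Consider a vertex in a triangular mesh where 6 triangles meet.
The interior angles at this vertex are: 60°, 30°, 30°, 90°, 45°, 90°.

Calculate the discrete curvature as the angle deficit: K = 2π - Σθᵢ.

Sum of angles = 345°. K = 360° - 345° = 15° = π/12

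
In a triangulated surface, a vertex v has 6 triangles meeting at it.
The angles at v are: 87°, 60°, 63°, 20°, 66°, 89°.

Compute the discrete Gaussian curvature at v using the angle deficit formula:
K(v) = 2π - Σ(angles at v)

Sum of angles = 385°. K = 360° - 385° = -25° = -5π/36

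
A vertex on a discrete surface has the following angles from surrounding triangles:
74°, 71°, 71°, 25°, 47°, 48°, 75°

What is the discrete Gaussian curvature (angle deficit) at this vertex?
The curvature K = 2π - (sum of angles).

Sum of angles = 411°. K = 360° - 411° = -51° = -17π/60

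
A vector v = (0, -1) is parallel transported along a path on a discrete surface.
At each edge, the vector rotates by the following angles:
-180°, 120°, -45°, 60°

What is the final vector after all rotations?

Total rotation: (-180°) + 120° + (-45°) + 60° = -45°. Final vector: (-0.7071, -0.7071)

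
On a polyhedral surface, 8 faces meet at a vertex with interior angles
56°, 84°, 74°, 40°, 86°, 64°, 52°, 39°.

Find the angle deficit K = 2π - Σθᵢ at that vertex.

Sum of angles = 495°. K = 360° - 495° = -135° = -3π/4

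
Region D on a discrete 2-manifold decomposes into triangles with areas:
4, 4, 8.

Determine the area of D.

4 + 4 + 8 = 16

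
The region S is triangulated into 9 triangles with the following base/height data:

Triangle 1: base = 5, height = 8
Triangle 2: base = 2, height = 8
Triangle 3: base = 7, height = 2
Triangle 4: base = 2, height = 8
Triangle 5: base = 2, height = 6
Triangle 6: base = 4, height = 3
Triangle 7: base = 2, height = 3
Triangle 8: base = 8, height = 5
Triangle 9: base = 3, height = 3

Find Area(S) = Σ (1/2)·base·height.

(1/2)×5×8 + (1/2)×2×8 + (1/2)×7×2 + (1/2)×2×8 + (1/2)×2×6 + (1/2)×4×3 + (1/2)×2×3 + (1/2)×8×5 + (1/2)×3×3 = 82.5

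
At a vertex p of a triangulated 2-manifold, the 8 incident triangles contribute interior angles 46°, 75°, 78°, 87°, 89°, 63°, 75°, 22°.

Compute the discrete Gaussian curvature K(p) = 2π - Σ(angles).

Sum of angles = 535°. K = 360° - 535° = -175° = -35π/36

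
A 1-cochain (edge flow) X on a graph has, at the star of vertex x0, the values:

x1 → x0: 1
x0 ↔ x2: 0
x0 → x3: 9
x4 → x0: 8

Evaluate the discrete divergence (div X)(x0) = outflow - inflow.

Divergence = sum of outgoing flows = (-1) + 0 + 9 + (-8) = 0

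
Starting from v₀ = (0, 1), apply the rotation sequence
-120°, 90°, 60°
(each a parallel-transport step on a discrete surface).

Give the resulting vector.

Total rotation: (-120°) + 90° + 60° = 30°. Final vector: (-0.5000, 0.8660)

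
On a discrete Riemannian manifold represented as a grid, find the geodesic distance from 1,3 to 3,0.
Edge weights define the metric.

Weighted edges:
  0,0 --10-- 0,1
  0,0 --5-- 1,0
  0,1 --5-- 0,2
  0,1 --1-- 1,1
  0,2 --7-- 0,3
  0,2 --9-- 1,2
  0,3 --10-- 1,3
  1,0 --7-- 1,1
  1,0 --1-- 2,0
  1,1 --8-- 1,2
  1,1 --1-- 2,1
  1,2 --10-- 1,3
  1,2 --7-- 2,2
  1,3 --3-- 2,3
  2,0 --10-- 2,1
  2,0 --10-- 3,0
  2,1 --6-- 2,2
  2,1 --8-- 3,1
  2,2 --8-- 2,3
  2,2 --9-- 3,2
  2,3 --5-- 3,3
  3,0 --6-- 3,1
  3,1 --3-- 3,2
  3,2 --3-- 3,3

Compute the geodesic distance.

Shortest path: 1,3 → 2,3 → 3,3 → 3,2 → 3,1 → 3,0, total weight = 20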